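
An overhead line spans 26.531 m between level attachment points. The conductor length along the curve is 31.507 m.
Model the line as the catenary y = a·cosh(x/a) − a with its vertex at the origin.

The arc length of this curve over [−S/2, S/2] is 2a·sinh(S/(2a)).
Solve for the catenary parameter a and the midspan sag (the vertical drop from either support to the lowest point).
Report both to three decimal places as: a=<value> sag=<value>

a=12.843 sag=7.482

seed: a₀ = √(S³/(24(L−S))) = √(26.531³/(24·4.976)) = 12.505027
iter 1: u=1.060813  f(a)=+2.876e-01  f'(a)=-8.891e-01  a ← 12.505027 − (+2.876e-01/-8.891e-01) = 12.828511
iter 2: u=1.034064  f(a)=+1.154e-02  f'(a)=-8.190e-01  a ← 12.828511 − (+1.154e-02/-8.190e-01) = 12.842598
iter 3: u=1.032930  f(a)=+2.029e-05  f'(a)=-8.162e-01  a ← 12.842598 − (+2.029e-05/-8.162e-01) = 12.842623
iter 4: u=1.032928  f(a)=+6.296e-11  f'(a)=-8.162e-01  a ← 12.842623 − (+6.296e-11/-8.162e-01) = 12.842623
iter 5: u=1.032928  f(a)=+0.000e+00  f'(a)=-8.162e-01  a ← 12.842623 − (+0.000e+00/-8.162e-01) = 12.842623
converged: |Δa| < 1e-12 after 5 iterations
sag = a·(cosh(S/(2a)) − 1) = 12.842623·(cosh(1.032928) − 1) = 7.482380
T_max/T_min = cosh(S/(2a)) = 1.582621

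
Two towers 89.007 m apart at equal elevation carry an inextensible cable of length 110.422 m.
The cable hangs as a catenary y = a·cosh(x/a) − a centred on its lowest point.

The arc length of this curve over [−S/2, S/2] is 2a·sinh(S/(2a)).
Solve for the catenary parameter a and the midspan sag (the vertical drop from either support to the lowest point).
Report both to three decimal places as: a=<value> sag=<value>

a=38.309 sag=28.891

seed: a₀ = √(S³/(24(L−S))) = √(89.007³/(24·21.415)) = 37.040052
iter 1: u=1.201497  f(a)=+1.600e+00  f'(a)=-1.332e+00  a ← 37.040052 − (+1.600e+00/-1.332e+00) = 38.241132
iter 2: u=1.163760  f(a)=+8.112e-02  f'(a)=-1.200e+00  a ← 38.241132 − (+8.112e-02/-1.200e+00) = 38.308724
iter 3: u=1.161707  f(a)=+2.332e-04  f'(a)=-1.193e+00  a ← 38.308724 − (+2.332e-04/-1.193e+00) = 38.308919
iter 4: u=1.161701  f(a)=+1.939e-09  f'(a)=-1.193e+00  a ← 38.308919 − (+1.939e-09/-1.193e+00) = 38.308919
iter 5: u=1.161701  f(a)=+2.842e-14  f'(a)=-1.193e+00  a ← 38.308919 − (+2.842e-14/-1.193e+00) = 38.308919
converged: |Δa| < 1e-12 after 5 iterations
sag = a·(cosh(S/(2a)) − 1) = 38.308919·(cosh(1.161701) − 1) = 28.890990
T_max/T_min = cosh(S/(2a)) = 1.754158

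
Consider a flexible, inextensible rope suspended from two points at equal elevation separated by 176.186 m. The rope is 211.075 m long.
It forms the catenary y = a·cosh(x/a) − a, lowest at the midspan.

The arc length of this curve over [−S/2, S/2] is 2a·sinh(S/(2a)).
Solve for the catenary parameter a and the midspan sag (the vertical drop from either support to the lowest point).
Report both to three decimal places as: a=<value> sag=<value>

a=83.116 sag=51.221

seed: a₀ = √(S³/(24(L−S))) = √(176.186³/(24·34.889)) = 80.817835
iter 1: u=1.090019  f(a)=+2.132e+00  f'(a)=-9.704e-01  a ← 80.817835 − (+2.132e+00/-9.704e-01) = 83.015067
iter 2: u=1.061169  f(a)=+9.005e-02  f'(a)=-8.900e-01  a ← 83.015067 − (+9.005e-02/-8.900e-01) = 83.116244
iter 3: u=1.059877  f(a)=+1.763e-04  f'(a)=-8.866e-01  a ← 83.116244 − (+1.763e-04/-8.866e-01) = 83.116443
iter 4: u=1.059875  f(a)=+6.786e-10  f'(a)=-8.865e-01  a ← 83.116443 − (+6.786e-10/-8.865e-01) = 83.116443
iter 5: u=1.059875  f(a)=+2.842e-14  f'(a)=-8.865e-01  a ← 83.116443 − (+2.842e-14/-8.865e-01) = 83.116443
converged: |Δa| < 1e-12 after 5 iterations
sag = a·(cosh(S/(2a)) − 1) = 83.116443·(cosh(1.059875) − 1) = 51.220845
T_max/T_min = cosh(S/(2a)) = 1.616254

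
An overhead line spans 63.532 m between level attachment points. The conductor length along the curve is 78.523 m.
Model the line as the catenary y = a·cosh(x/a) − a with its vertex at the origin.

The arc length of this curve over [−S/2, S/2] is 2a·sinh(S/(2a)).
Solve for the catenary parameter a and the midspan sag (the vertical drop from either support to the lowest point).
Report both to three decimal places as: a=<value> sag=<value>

seed: a₀ = √(S³/(24(L−S))) = √(63.532³/(24·14.991)) = 26.697332
iter 1: u=1.189857  f(a)=+1.098e+00  f'(a)=-1.290e+00  a ← 26.697332 − (+1.098e+00/-1.290e+00) = 27.548050
iter 2: u=1.153112  f(a)=+5.465e-02  f'(a)=-1.165e+00  a ← 27.548050 − (+5.465e-02/-1.165e+00) = 27.594973
iter 3: u=1.151152  f(a)=+1.512e-04  f'(a)=-1.158e+00  a ← 27.594973 − (+1.512e-04/-1.158e+00) = 27.595103
iter 4: u=1.151146  f(a)=+1.164e-09  f'(a)=-1.158e+00  a ← 27.595103 − (+1.164e-09/-1.158e+00) = 27.595103
iter 5: u=1.151146  f(a)=-1.421e-14  f'(a)=-1.158e+00  a ← 27.595103 − (-1.421e-14/-1.158e+00) = 27.595103
converged: |Δa| < 1e-12 after 5 iterations
sag = a·(cosh(S/(2a)) − 1) = 27.595103·(cosh(1.151146) − 1) = 20.394011
T_max/T_min = cosh(S/(2a)) = 1.739045

a=27.595 sag=20.394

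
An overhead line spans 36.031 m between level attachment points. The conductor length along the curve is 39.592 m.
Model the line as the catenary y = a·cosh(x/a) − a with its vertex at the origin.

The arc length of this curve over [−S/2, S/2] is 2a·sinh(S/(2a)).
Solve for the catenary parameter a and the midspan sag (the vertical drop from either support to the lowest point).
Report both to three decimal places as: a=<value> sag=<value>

a=23.734 sag=7.172

seed: a₀ = √(S³/(24(L−S))) = √(36.031³/(24·3.561)) = 23.394990
iter 1: u=0.770058  f(a)=+1.071e-01  f'(a)=-3.229e-01  a ← 23.394990 − (+1.071e-01/-3.229e-01) = 23.726663
iter 2: u=0.759293  f(a)=+2.320e-03  f'(a)=-3.090e-01  a ← 23.726663 − (+2.320e-03/-3.090e-01) = 23.734170
iter 3: u=0.759053  f(a)=+1.142e-06  f'(a)=-3.087e-01  a ← 23.734170 − (+1.142e-06/-3.087e-01) = 23.734174
iter 4: u=0.759053  f(a)=+2.771e-13  f'(a)=-3.087e-01  a ← 23.734174 − (+2.771e-13/-3.087e-01) = 23.734174
converged: |Δa| < 1e-12 after 4 iterations
sag = a·(cosh(S/(2a)) − 1) = 23.734174·(cosh(0.759053) − 1) = 7.172017
T_max/T_min = cosh(S/(2a)) = 1.302181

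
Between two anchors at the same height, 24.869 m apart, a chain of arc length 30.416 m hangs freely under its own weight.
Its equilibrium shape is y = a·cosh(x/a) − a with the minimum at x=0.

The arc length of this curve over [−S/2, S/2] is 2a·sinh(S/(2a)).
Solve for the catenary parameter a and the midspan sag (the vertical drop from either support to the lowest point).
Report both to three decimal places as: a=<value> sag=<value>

a=11.091 sag=7.732

seed: a₀ = √(S³/(24(L−S))) = √(24.869³/(24·5.547)) = 10.748622
iter 1: u=1.156846  f(a)=+3.832e-01  f'(a)=-1.177e+00  a ← 10.748622 − (+3.832e-01/-1.177e+00) = 11.074208
iter 2: u=1.122834  f(a)=+1.810e-02  f'(a)=-1.068e+00  a ← 11.074208 − (+1.810e-02/-1.068e+00) = 11.091154
iter 3: u=1.121119  f(a)=+4.482e-05  f'(a)=-1.063e+00  a ← 11.091154 − (+4.482e-05/-1.063e+00) = 11.091196
iter 4: u=1.121114  f(a)=+2.763e-10  f'(a)=-1.063e+00  a ← 11.091196 − (+2.763e-10/-1.063e+00) = 11.091196
iter 5: u=1.121114  f(a)=-3.553e-15  f'(a)=-1.063e+00  a ← 11.091196 − (-3.553e-15/-1.063e+00) = 11.091196
converged: |Δa| < 1e-12 after 5 iterations
sag = a·(cosh(S/(2a)) − 1) = 11.091196·(cosh(1.121114) − 1) = 7.731606
T_max/T_min = cosh(S/(2a)) = 1.697094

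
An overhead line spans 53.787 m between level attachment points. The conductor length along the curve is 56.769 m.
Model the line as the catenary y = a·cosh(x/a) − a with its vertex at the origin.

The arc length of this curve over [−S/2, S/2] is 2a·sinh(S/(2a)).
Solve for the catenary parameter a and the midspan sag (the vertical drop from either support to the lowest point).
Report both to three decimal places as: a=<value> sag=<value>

seed: a₀ = √(S³/(24(L−S))) = √(53.787³/(24·2.982)) = 46.629047
iter 1: u=0.576754  f(a)=+4.999e-02  f'(a)=-1.322e-01  a ← 46.629047 − (+4.999e-02/-1.322e-01) = 47.007178
iter 2: u=0.572115  f(a)=+6.146e-04  f'(a)=-1.290e-01  a ← 47.007178 − (+6.146e-04/-1.290e-01) = 47.011943
iter 3: u=0.572057  f(a)=+9.547e-08  f'(a)=-1.289e-01  a ← 47.011943 − (+9.547e-08/-1.289e-01) = 47.011944
iter 4: u=0.572057  f(a)=+7.105e-15  f'(a)=-1.289e-01  a ← 47.011944 − (+7.105e-15/-1.289e-01) = 47.011944
converged: |Δa| < 1e-12 after 4 iterations
sag = a·(cosh(S/(2a)) − 1) = 47.011944·(cosh(0.572057) − 1) = 7.904381
T_max/T_min = cosh(S/(2a)) = 1.168136

a=47.012 sag=7.904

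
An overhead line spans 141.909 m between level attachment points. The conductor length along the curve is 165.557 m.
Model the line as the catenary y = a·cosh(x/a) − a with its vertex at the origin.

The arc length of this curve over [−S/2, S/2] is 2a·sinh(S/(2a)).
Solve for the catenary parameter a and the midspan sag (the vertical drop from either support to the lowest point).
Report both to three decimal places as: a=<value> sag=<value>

seed: a₀ = √(S³/(24(L−S))) = √(141.909³/(24·23.648)) = 70.959751
iter 1: u=0.999926  f(a)=+1.211e+00  f'(a)=-7.356e-01  a ← 70.959751 − (+1.211e+00/-7.356e-01) = 72.605738
iter 2: u=0.977257  f(a)=+4.341e-02  f'(a)=-6.837e-01  a ← 72.605738 − (+4.341e-02/-6.837e-01) = 72.669229
iter 3: u=0.976404  f(a)=+6.039e-05  f'(a)=-6.818e-01  a ← 72.669229 − (+6.039e-05/-6.818e-01) = 72.669318
iter 4: u=0.976402  f(a)=+1.173e-10  f'(a)=-6.818e-01  a ← 72.669318 − (+1.173e-10/-6.818e-01) = 72.669318
iter 5: u=0.976402  f(a)=+2.842e-14  f'(a)=-6.818e-01  a ← 72.669318 − (+2.842e-14/-6.818e-01) = 72.669318
converged: |Δa| < 1e-12 after 5 iterations
sag = a·(cosh(S/(2a)) − 1) = 72.669318·(cosh(0.976402) − 1) = 37.481079
T_max/T_min = cosh(S/(2a)) = 1.515776

a=72.669 sag=37.481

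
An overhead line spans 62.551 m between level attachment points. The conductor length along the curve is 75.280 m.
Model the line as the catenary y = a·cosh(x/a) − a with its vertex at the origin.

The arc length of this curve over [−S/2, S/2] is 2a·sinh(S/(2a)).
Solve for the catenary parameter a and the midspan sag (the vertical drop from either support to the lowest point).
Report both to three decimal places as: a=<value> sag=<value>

a=29.130 sag=18.465

seed: a₀ = √(S³/(24(L−S))) = √(62.551³/(24·12.729)) = 28.304053
iter 1: u=1.104983  f(a)=+8.001e-01  f'(a)=-1.014e+00  a ← 28.304053 − (+8.001e-01/-1.014e+00) = 29.092952
iter 2: u=1.075020  f(a)=+3.467e-02  f'(a)=-9.280e-01  a ← 29.092952 − (+3.467e-02/-9.280e-01) = 29.130312
iter 3: u=1.073641  f(a)=+7.163e-05  f'(a)=-9.242e-01  a ← 29.130312 − (+7.163e-05/-9.242e-01) = 29.130389
iter 4: u=1.073638  f(a)=+3.072e-10  f'(a)=-9.242e-01  a ← 29.130389 − (+3.072e-10/-9.242e-01) = 29.130389
iter 5: u=1.073638  f(a)=+1.421e-14  f'(a)=-9.242e-01  a ← 29.130389 − (+1.421e-14/-9.242e-01) = 29.130389
converged: |Δa| < 1e-12 after 5 iterations
sag = a·(cosh(S/(2a)) − 1) = 29.130389·(cosh(1.073638) − 1) = 18.465295
T_max/T_min = cosh(S/(2a)) = 1.633884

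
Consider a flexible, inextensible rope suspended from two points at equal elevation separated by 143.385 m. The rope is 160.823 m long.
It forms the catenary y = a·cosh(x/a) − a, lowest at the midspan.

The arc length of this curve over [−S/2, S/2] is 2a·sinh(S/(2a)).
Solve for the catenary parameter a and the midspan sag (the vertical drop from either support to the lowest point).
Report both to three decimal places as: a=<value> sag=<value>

a=85.417 sag=31.895

seed: a₀ = √(S³/(24(L−S))) = √(143.385³/(24·17.438)) = 83.926985
iter 1: u=0.854225  f(a)=+6.474e-01  f'(a)=-4.467e-01  a ← 83.926985 − (+6.474e-01/-4.467e-01) = 85.376341
iter 2: u=0.839723  f(a)=+1.715e-02  f'(a)=-4.233e-01  a ← 85.376341 − (+1.715e-02/-4.233e-01) = 85.416859
iter 3: u=0.839325  f(a)=+1.276e-05  f'(a)=-4.227e-01  a ← 85.416859 − (+1.276e-05/-4.227e-01) = 85.416889
iter 4: u=0.839325  f(a)=+7.077e-12  f'(a)=-4.227e-01  a ← 85.416889 − (+7.077e-12/-4.227e-01) = 85.416889
converged: |Δa| < 1e-12 after 4 iterations
sag = a·(cosh(S/(2a)) − 1) = 85.416889·(cosh(0.839325) − 1) = 31.894893
T_max/T_min = cosh(S/(2a)) = 1.373403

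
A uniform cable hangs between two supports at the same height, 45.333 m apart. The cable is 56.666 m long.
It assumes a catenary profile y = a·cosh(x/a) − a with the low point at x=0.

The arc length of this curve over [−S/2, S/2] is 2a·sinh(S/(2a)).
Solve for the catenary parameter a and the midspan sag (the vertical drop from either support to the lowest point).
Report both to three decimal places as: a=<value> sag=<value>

seed: a₀ = √(S³/(24(L−S))) = √(45.333³/(24·11.333)) = 18.507324
iter 1: u=1.224731  f(a)=+8.810e-01  f'(a)=-1.419e+00  a ← 18.507324 − (+8.810e-01/-1.419e+00) = 19.128358
iter 2: u=1.184968  f(a)=+4.629e-02  f'(a)=-1.273e+00  a ← 19.128358 − (+4.629e-02/-1.273e+00) = 19.164716
iter 3: u=1.182720  f(a)=+1.435e-04  f'(a)=-1.265e+00  a ← 19.164716 − (+1.435e-04/-1.265e+00) = 19.164830
iter 4: u=1.182713  f(a)=+1.387e-09  f'(a)=-1.265e+00  a ← 19.164830 − (+1.387e-09/-1.265e+00) = 19.164830
iter 5: u=1.182713  f(a)=+0.000e+00  f'(a)=-1.265e+00  a ← 19.164830 − (+0.000e+00/-1.265e+00) = 19.164830
converged: |Δa| < 1e-12 after 5 iterations
sag = a·(cosh(S/(2a)) − 1) = 19.164830·(cosh(1.182713) − 1) = 15.041158
T_max/T_min = cosh(S/(2a)) = 1.784831

a=19.165 sag=15.041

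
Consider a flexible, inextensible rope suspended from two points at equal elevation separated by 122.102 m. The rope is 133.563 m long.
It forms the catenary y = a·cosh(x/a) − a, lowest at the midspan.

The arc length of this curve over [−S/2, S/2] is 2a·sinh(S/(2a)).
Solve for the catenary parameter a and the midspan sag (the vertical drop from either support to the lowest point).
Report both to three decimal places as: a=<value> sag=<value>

a=82.473 sag=23.647

seed: a₀ = √(S³/(24(L−S))) = √(122.102³/(24·11.461)) = 81.351823
iter 1: u=0.750456  f(a)=+3.271e-01  f'(a)=-2.980e-01  a ← 81.351823 − (+3.271e-01/-2.980e-01) = 82.449623
iter 2: u=0.740464  f(a)=+6.739e-03  f'(a)=-2.858e-01  a ← 82.449623 − (+6.739e-03/-2.858e-01) = 82.473202
iter 3: u=0.740253  f(a)=+2.994e-06  f'(a)=-2.855e-01  a ← 82.473202 − (+2.994e-06/-2.855e-01) = 82.473212
iter 4: u=0.740252  f(a)=+5.969e-13  f'(a)=-2.855e-01  a ← 82.473212 − (+5.969e-13/-2.855e-01) = 82.473212
converged: |Δa| < 1e-12 after 4 iterations
sag = a·(cosh(S/(2a)) − 1) = 82.473212·(cosh(0.740252) − 1) = 23.647471
T_max/T_min = cosh(S/(2a)) = 1.286729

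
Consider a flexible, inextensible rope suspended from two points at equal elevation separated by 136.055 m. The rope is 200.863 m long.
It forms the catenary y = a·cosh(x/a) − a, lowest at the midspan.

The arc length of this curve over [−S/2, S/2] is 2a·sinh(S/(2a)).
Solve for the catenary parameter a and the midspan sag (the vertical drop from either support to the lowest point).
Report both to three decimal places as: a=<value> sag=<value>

a=42.848 sag=66.342

seed: a₀ = √(S³/(24(L−S))) = √(136.055³/(24·64.808)) = 40.239431
iter 1: u=1.690568  f(a)=+9.917e+00  f'(a)=-4.241e+00  a ← 40.239431 − (+9.917e+00/-4.241e+00) = 42.577892
iter 2: u=1.597719  f(a)=+9.302e-01  f'(a)=-3.479e+00  a ← 42.577892 − (+9.302e-01/-3.479e+00) = 42.845232
iter 3: u=1.587750  f(a)=+1.005e-02  f'(a)=-3.405e+00  a ← 42.845232 − (+1.005e-02/-3.405e+00) = 42.848185
iter 4: u=1.587640  f(a)=+1.203e-06  f'(a)=-3.404e+00  a ← 42.848185 − (+1.203e-06/-3.404e+00) = 42.848185
iter 5: u=1.587640  f(a)=-5.684e-14  f'(a)=-3.404e+00  a ← 42.848185 − (-5.684e-14/-3.404e+00) = 42.848185
converged: |Δa| < 1e-12 after 5 iterations
sag = a·(cosh(S/(2a)) − 1) = 42.848185·(cosh(1.587640) − 1) = 66.341801
T_max/T_min = cosh(S/(2a)) = 2.548299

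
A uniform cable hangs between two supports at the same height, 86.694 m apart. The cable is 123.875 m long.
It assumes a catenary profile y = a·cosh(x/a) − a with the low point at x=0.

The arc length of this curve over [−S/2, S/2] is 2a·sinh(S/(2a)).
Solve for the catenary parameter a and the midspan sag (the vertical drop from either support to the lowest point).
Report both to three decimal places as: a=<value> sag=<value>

seed: a₀ = √(S³/(24(L−S))) = √(86.694³/(24·37.181)) = 27.021995
iter 1: u=1.604138  f(a)=+5.088e+00  f'(a)=-3.528e+00  a ← 27.021995 − (+5.088e+00/-3.528e+00) = 28.463939
iter 2: u=1.522874  f(a)=+4.356e-01  f'(a)=-2.948e+00  a ← 28.463939 − (+4.356e-01/-2.948e+00) = 28.611714
iter 3: u=1.515009  f(a)=+3.854e-03  f'(a)=-2.896e+00  a ← 28.611714 − (+3.854e-03/-2.896e+00) = 28.613045
iter 4: u=1.514938  f(a)=+3.076e-07  f'(a)=-2.895e+00  a ← 28.613045 − (+3.076e-07/-2.895e+00) = 28.613045
iter 5: u=1.514938  f(a)=-4.263e-14  f'(a)=-2.895e+00  a ← 28.613045 − (-4.263e-14/-2.895e+00) = 28.613045
converged: |Δa| < 1e-12 after 5 iterations
sag = a·(cosh(S/(2a)) − 1) = 28.613045·(cosh(1.514938) − 1) = 39.614224
T_max/T_min = cosh(S/(2a)) = 2.384481

a=28.613 sag=39.614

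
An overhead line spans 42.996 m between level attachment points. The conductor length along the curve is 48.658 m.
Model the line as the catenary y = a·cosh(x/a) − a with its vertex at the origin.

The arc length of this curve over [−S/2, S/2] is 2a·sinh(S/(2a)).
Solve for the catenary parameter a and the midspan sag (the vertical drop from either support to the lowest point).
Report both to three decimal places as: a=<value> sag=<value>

a=24.649 sag=9.984

seed: a₀ = √(S³/(24(L−S))) = √(42.996³/(24·5.662)) = 24.185303
iter 1: u=0.888887  f(a)=+2.279e-01  f'(a)=-5.063e-01  a ← 24.185303 − (+2.279e-01/-5.063e-01) = 24.635530
iter 2: u=0.872642  f(a)=+6.521e-03  f'(a)=-4.777e-01  a ← 24.635530 − (+6.521e-03/-4.777e-01) = 24.649180
iter 3: u=0.872159  f(a)=+5.684e-06  f'(a)=-4.768e-01  a ← 24.649180 − (+5.684e-06/-4.768e-01) = 24.649192
iter 4: u=0.872158  f(a)=+4.320e-12  f'(a)=-4.768e-01  a ← 24.649192 − (+4.320e-12/-4.768e-01) = 24.649192
converged: |Δa| < 1e-12 after 4 iterations
sag = a·(cosh(S/(2a)) − 1) = 24.649192·(cosh(0.872158) − 1) = 9.984360
T_max/T_min = cosh(S/(2a)) = 1.405058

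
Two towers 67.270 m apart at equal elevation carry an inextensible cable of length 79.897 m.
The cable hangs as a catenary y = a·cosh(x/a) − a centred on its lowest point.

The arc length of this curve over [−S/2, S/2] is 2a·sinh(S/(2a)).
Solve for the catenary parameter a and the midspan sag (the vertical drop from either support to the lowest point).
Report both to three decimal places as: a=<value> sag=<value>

a=32.550 sag=18.980

seed: a₀ = √(S³/(24(L−S))) = √(67.270³/(24·12.627)) = 31.693955
iter 1: u=1.061243  f(a)=+7.304e-01  f'(a)=-8.902e-01  a ← 31.693955 − (+7.304e-01/-8.902e-01) = 32.514434
iter 2: u=1.034464  f(a)=+2.932e-02  f'(a)=-8.200e-01  a ← 32.514434 − (+2.932e-02/-8.200e-01) = 32.550194
iter 3: u=1.033327  f(a)=+5.165e-05  f'(a)=-8.172e-01  a ← 32.550194 − (+5.165e-05/-8.172e-01) = 32.550257
iter 4: u=1.033325  f(a)=+1.608e-10  f'(a)=-8.172e-01  a ← 32.550257 − (+1.608e-10/-8.172e-01) = 32.550257
iter 5: u=1.033325  f(a)=+1.421e-14  f'(a)=-8.172e-01  a ← 32.550257 − (+1.421e-14/-8.172e-01) = 32.550257
converged: |Δa| < 1e-12 after 5 iterations
sag = a·(cosh(S/(2a)) − 1) = 32.550257·(cosh(1.033325) − 1) = 18.980335
T_max/T_min = cosh(S/(2a)) = 1.583109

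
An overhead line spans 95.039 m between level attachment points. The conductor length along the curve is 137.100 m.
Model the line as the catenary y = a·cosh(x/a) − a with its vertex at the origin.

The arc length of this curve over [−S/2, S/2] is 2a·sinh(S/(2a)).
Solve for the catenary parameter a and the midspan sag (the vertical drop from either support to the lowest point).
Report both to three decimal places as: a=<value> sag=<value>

a=30.929 sag=44.276

seed: a₀ = √(S³/(24(L−S))) = √(95.039³/(24·42.061)) = 29.161333
iter 1: u=1.629538  f(a)=+5.951e+00  f'(a)=-3.727e+00  a ← 29.161333 − (+5.951e+00/-3.727e+00) = 30.757998
iter 2: u=1.544948  f(a)=+5.237e-01  f'(a)=-3.097e+00  a ← 30.757998 − (+5.237e-01/-3.097e+00) = 30.927072
iter 3: u=1.536502  f(a)=+4.921e-03  f'(a)=-3.040e+00  a ← 30.927072 − (+4.921e-03/-3.040e+00) = 30.928691
iter 4: u=1.536421  f(a)=+4.434e-07  f'(a)=-3.039e+00  a ← 30.928691 − (+4.434e-07/-3.039e+00) = 30.928691
iter 5: u=1.536421  f(a)=+0.000e+00  f'(a)=-3.039e+00  a ← 30.928691 − (+0.000e+00/-3.039e+00) = 30.928691
converged: |Δa| < 1e-12 after 5 iterations
sag = a·(cosh(S/(2a)) − 1) = 30.928691·(cosh(1.536421) − 1) = 44.275607
T_max/T_min = cosh(S/(2a)) = 2.431538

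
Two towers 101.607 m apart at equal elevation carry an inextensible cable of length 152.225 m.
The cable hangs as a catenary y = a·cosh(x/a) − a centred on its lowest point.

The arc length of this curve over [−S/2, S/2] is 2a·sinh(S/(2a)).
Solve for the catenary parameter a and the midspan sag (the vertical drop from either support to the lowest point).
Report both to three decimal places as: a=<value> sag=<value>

seed: a₀ = √(S³/(24(L−S))) = √(101.607³/(24·50.618)) = 29.385111
iter 1: u=1.728886  f(a)=+8.126e+00  f'(a)=-4.591e+00  a ← 29.385111 − (+8.126e+00/-4.591e+00) = 31.155112
iter 2: u=1.630663  f(a)=+7.921e-01  f'(a)=-3.736e+00  a ← 31.155112 − (+7.921e-01/-3.736e+00) = 31.367140
iter 3: u=1.619641  f(a)=+9.322e-03  f'(a)=-3.649e+00  a ← 31.367140 − (+9.322e-03/-3.649e+00) = 31.369695
iter 4: u=1.619509  f(a)=+1.325e-06  f'(a)=-3.648e+00  a ← 31.369695 − (+1.325e-06/-3.648e+00) = 31.369696
iter 5: u=1.619509  f(a)=+0.000e+00  f'(a)=-3.648e+00  a ← 31.369696 − (+0.000e+00/-3.648e+00) = 31.369696
converged: |Δa| < 1e-12 after 5 iterations
sag = a·(cosh(S/(2a)) − 1) = 31.369696·(cosh(1.619509) − 1) = 50.953876
T_max/T_min = cosh(S/(2a)) = 2.624303

a=31.370 sag=50.954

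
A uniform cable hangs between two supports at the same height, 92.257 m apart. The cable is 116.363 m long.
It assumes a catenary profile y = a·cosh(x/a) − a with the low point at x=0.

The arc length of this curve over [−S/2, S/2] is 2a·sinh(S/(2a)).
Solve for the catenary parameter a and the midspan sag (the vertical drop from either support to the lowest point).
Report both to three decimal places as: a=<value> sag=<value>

seed: a₀ = √(S³/(24(L−S))) = √(92.257³/(24·24.106)) = 36.840948
iter 1: u=1.252099  f(a)=+1.962e+00  f'(a)=-1.526e+00  a ← 36.840948 − (+1.962e+00/-1.526e+00) = 38.126767
iter 2: u=1.209872  f(a)=+1.074e-01  f'(a)=-1.363e+00  a ← 38.126767 − (+1.074e-01/-1.363e+00) = 38.205563
iter 3: u=1.207377  f(a)=+3.630e-04  f'(a)=-1.354e+00  a ← 38.205563 − (+3.630e-04/-1.354e+00) = 38.205831
iter 4: u=1.207368  f(a)=+4.178e-09  f'(a)=-1.354e+00  a ← 38.205831 − (+4.178e-09/-1.354e+00) = 38.205831
iter 5: u=1.207368  f(a)=-1.421e-14  f'(a)=-1.354e+00  a ← 38.205831 − (-1.421e-14/-1.354e+00) = 38.205831
converged: |Δa| < 1e-12 after 5 iterations
sag = a·(cosh(S/(2a)) − 1) = 38.205831·(cosh(1.207368) − 1) = 31.398569
T_max/T_min = cosh(S/(2a)) = 1.821827

a=38.206 sag=31.399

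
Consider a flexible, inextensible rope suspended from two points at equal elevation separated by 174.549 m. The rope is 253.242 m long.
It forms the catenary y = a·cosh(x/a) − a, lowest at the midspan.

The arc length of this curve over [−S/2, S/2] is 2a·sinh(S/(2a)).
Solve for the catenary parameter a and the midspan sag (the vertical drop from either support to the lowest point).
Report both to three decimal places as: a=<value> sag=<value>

a=56.335 sag=82.252

seed: a₀ = √(S³/(24(L−S))) = √(174.549³/(24·78.693)) = 53.064292
iter 1: u=1.644694  f(a)=+1.136e+01  f'(a)=-3.850e+00  a ← 53.064292 − (+1.136e+01/-3.850e+00) = 56.013876
iter 2: u=1.558087  f(a)=+1.016e+00  f'(a)=-3.189e+00  a ← 56.013876 − (+1.016e+00/-3.189e+00) = 56.332295
iter 3: u=1.549280  f(a)=+9.885e-03  f'(a)=-3.128e+00  a ← 56.332295 − (+9.885e-03/-3.128e+00) = 56.335456
iter 4: u=1.549193  f(a)=+9.567e-07  f'(a)=-3.127e+00  a ← 56.335456 − (+9.567e-07/-3.127e+00) = 56.335456
iter 5: u=1.549193  f(a)=+2.842e-14  f'(a)=-3.127e+00  a ← 56.335456 − (+2.842e-14/-3.127e+00) = 56.335456
converged: |Δa| < 1e-12 after 5 iterations
sag = a·(cosh(S/(2a)) − 1) = 56.335456·(cosh(1.549193) − 1) = 82.252282
T_max/T_min = cosh(S/(2a)) = 2.460045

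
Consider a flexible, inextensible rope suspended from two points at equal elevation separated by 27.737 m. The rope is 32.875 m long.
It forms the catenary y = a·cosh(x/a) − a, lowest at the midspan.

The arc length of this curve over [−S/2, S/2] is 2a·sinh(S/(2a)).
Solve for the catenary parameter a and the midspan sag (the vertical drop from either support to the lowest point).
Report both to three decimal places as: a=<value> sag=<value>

a=13.506 sag=7.769

seed: a₀ = √(S³/(24(L−S))) = √(27.737³/(24·5.138)) = 13.154870
iter 1: u=1.054248  f(a)=+2.932e-01  f'(a)=-8.715e-01  a ← 13.154870 − (+2.932e-01/-8.715e-01) = 13.491306
iter 2: u=1.027958  f(a)=+1.162e-02  f'(a)=-8.036e-01  a ← 13.491306 − (+1.162e-02/-8.036e-01) = 13.505772
iter 3: u=1.026857  f(a)=+1.994e-05  f'(a)=-8.009e-01  a ← 13.505772 − (+1.994e-05/-8.009e-01) = 13.505797
iter 4: u=1.026855  f(a)=+5.893e-11  f'(a)=-8.009e-01  a ← 13.505797 − (+5.893e-11/-8.009e-01) = 13.505797
iter 5: u=1.026855  f(a)=+0.000e+00  f'(a)=-8.009e-01  a ← 13.505797 − (+0.000e+00/-8.009e-01) = 13.505797
converged: |Δa| < 1e-12 after 5 iterations
sag = a·(cosh(S/(2a)) − 1) = 13.505797·(cosh(1.026855) − 1) = 7.768553
T_max/T_min = cosh(S/(2a)) = 1.575201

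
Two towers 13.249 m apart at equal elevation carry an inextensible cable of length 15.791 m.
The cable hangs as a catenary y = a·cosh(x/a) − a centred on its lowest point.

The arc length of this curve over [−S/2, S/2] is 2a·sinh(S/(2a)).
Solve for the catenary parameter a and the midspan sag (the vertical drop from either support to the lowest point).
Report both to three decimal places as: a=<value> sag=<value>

a=6.345 sag=3.784

seed: a₀ = √(S³/(24(L−S))) = √(13.249³/(24·2.542)) = 6.174208
iter 1: u=1.072931  f(a)=+1.504e-01  f'(a)=-9.222e-01  a ← 6.174208 − (+1.504e-01/-9.222e-01) = 6.337286
iter 2: u=1.045321  f(a)=+6.164e-03  f'(a)=-8.480e-01  a ← 6.337286 − (+6.164e-03/-8.480e-01) = 6.344555
iter 3: u=1.044124  f(a)=+1.134e-05  f'(a)=-8.449e-01  a ← 6.344555 − (+1.134e-05/-8.449e-01) = 6.344569
iter 4: u=1.044121  f(a)=+3.850e-11  f'(a)=-8.449e-01  a ← 6.344569 − (+3.850e-11/-8.449e-01) = 6.344569
iter 5: u=1.044121  f(a)=+3.553e-15  f'(a)=-8.449e-01  a ← 6.344569 − (+3.553e-15/-8.449e-01) = 6.344569
converged: |Δa| < 1e-12 after 5 iterations
sag = a·(cosh(S/(2a)) − 1) = 6.344569·(cosh(1.044121) − 1) = 3.784225
T_max/T_min = cosh(S/(2a)) = 1.596451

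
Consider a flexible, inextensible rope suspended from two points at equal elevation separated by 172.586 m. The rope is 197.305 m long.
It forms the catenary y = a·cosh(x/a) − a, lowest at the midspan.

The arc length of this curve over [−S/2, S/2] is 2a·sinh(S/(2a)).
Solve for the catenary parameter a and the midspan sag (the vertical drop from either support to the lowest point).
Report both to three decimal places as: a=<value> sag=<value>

a=95.024 sag=41.950

seed: a₀ = √(S³/(24(L−S))) = √(172.586³/(24·24.719)) = 93.086623
iter 1: u=0.927018  f(a)=+1.084e+00  f'(a)=-5.782e-01  a ← 93.086623 − (+1.084e+00/-5.782e-01) = 94.961748
iter 2: u=0.908713  f(a)=+3.362e-02  f'(a)=-5.428e-01  a ← 94.961748 − (+3.362e-02/-5.428e-01) = 95.023694
iter 3: u=0.908121  f(a)=+3.464e-05  f'(a)=-5.417e-01  a ← 95.023694 − (+3.464e-05/-5.417e-01) = 95.023758
iter 4: u=0.908120  f(a)=+3.686e-11  f'(a)=-5.417e-01  a ← 95.023758 − (+3.686e-11/-5.417e-01) = 95.023758
converged: |Δa| < 1e-12 after 4 iterations
sag = a·(cosh(S/(2a)) − 1) = 95.023758·(cosh(0.908120) − 1) = 41.950073
T_max/T_min = cosh(S/(2a)) = 1.441469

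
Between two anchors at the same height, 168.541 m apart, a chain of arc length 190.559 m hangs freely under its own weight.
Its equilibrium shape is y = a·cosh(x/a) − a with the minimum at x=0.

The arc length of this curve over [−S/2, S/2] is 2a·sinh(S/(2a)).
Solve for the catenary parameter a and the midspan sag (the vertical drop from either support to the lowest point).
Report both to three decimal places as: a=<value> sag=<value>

seed: a₀ = √(S³/(24(L−S))) = √(168.541³/(24·22.018)) = 95.183966
iter 1: u=0.885343  f(a)=+8.792e-01  f'(a)=-4.999e-01  a ← 95.183966 − (+8.792e-01/-4.999e-01) = 96.942602
iter 2: u=0.869282  f(a)=+2.496e-02  f'(a)=-4.719e-01  a ← 96.942602 − (+2.496e-02/-4.719e-01) = 96.995490
iter 3: u=0.868808  f(a)=+2.141e-05  f'(a)=-4.711e-01  a ← 96.995490 − (+2.141e-05/-4.711e-01) = 96.995535
iter 4: u=0.868808  f(a)=+1.583e-11  f'(a)=-4.711e-01  a ← 96.995535 − (+1.583e-11/-4.711e-01) = 96.995535
converged: |Δa| < 1e-12 after 4 iterations
sag = a·(cosh(S/(2a)) − 1) = 96.995535·(cosh(0.868808) − 1) = 38.968861
T_max/T_min = cosh(S/(2a)) = 1.401759

a=96.996 sag=38.969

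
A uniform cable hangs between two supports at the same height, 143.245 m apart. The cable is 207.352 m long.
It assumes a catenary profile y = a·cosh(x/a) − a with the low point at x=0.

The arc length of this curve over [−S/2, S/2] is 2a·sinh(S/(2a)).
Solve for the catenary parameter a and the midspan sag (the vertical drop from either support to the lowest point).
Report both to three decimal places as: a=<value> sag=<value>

seed: a₀ = √(S³/(24(L−S))) = √(143.245³/(24·64.107)) = 43.707993
iter 1: u=1.638659  f(a)=+9.178e+00  f'(a)=-3.801e+00  a ← 43.707993 − (+9.178e+00/-3.801e+00) = 46.123012
iter 2: u=1.552858  f(a)=+8.156e-01  f'(a)=-3.153e+00  a ← 46.123012 − (+8.156e-01/-3.153e+00) = 46.381735
iter 3: u=1.544196  f(a)=+7.829e-03  f'(a)=-3.092e+00  a ← 46.381735 − (+7.829e-03/-3.092e+00) = 46.384266
iter 4: u=1.544112  f(a)=+7.365e-07  f'(a)=-3.092e+00  a ← 46.384266 − (+7.365e-07/-3.092e+00) = 46.384267
iter 5: u=1.544112  f(a)=+0.000e+00  f'(a)=-3.092e+00  a ← 46.384267 − (+0.000e+00/-3.092e+00) = 46.384267
converged: |Δa| < 1e-12 after 5 iterations
sag = a·(cosh(S/(2a)) − 1) = 46.384267·(cosh(1.544112) − 1) = 67.194839
T_max/T_min = cosh(S/(2a)) = 2.448656

a=46.384 sag=67.195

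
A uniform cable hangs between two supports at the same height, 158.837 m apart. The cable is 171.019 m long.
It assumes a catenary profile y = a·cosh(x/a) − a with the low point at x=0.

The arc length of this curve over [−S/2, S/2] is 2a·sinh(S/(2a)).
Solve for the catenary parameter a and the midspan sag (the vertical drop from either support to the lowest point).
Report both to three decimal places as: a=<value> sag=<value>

seed: a₀ = √(S³/(24(L−S))) = √(158.837³/(24·12.182)) = 117.074576
iter 1: u=0.678358  f(a)=+2.834e-01  f'(a)=-2.178e-01  a ← 117.074576 − (+2.834e-01/-2.178e-01) = 118.375429
iter 2: u=0.670904  f(a)=+4.792e-03  f'(a)=-2.105e-01  a ← 118.375429 − (+4.792e-03/-2.105e-01) = 118.398193
iter 3: u=0.670775  f(a)=+1.423e-06  f'(a)=-2.104e-01  a ← 118.398193 − (+1.423e-06/-2.104e-01) = 118.398199
iter 4: u=0.670775  f(a)=+5.684e-14  f'(a)=-2.104e-01  a ← 118.398199 − (+5.684e-14/-2.104e-01) = 118.398199
converged: |Δa| < 1e-12 after 4 iterations
sag = a·(cosh(S/(2a)) − 1) = 118.398199·(cosh(0.670775) − 1) = 27.649766
T_max/T_min = cosh(S/(2a)) = 1.233532

a=118.398 sag=27.650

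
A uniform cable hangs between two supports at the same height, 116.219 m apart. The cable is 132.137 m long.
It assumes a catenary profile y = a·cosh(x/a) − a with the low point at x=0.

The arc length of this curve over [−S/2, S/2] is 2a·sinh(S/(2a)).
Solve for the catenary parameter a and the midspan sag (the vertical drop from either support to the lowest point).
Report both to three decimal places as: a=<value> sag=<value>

a=65.378 sag=27.570

seed: a₀ = √(S³/(24(L−S))) = √(116.219³/(24·15.918)) = 64.101151
iter 1: u=0.906528  f(a)=+6.670e-01  f'(a)=-5.387e-01  a ← 64.101151 − (+6.670e-01/-5.387e-01) = 65.339374
iter 2: u=0.889349  f(a)=+1.982e-02  f'(a)=-5.071e-01  a ← 65.339374 − (+1.982e-02/-5.071e-01) = 65.378454
iter 3: u=0.888817  f(a)=+1.868e-05  f'(a)=-5.061e-01  a ← 65.378454 − (+1.868e-05/-5.061e-01) = 65.378491
iter 4: u=0.888817  f(a)=+1.663e-11  f'(a)=-5.061e-01  a ← 65.378491 − (+1.663e-11/-5.061e-01) = 65.378491
converged: |Δa| < 1e-12 after 4 iterations
sag = a·(cosh(S/(2a)) − 1) = 65.378491·(cosh(0.888817) − 1) = 27.569848
T_max/T_min = cosh(S/(2a)) = 1.421696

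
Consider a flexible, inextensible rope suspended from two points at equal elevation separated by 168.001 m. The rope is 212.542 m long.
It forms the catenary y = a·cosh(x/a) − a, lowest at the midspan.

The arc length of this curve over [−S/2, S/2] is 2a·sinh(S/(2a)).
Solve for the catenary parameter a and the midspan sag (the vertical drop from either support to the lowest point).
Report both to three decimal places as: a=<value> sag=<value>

seed: a₀ = √(S³/(24(L−S))) = √(168.001³/(24·44.541)) = 66.601222
iter 1: u=1.261246  f(a)=+3.680e+00  f'(a)=-1.563e+00  a ← 66.601222 − (+3.680e+00/-1.563e+00) = 68.955927
iter 2: u=1.218177  f(a)=+2.042e-01  f'(a)=-1.394e+00  a ← 68.955927 − (+2.042e-01/-1.394e+00) = 69.102412
iter 3: u=1.215594  f(a)=+7.101e-04  f'(a)=-1.384e+00  a ← 69.102412 − (+7.101e-04/-1.384e+00) = 69.102925
iter 4: u=1.215585  f(a)=+8.657e-09  f'(a)=-1.384e+00  a ← 69.102925 − (+8.657e-09/-1.384e+00) = 69.102925
iter 5: u=1.215585  f(a)=+0.000e+00  f'(a)=-1.384e+00  a ← 69.102925 − (+0.000e+00/-1.384e+00) = 69.102925
converged: |Δa| < 1e-12 after 5 iterations
sag = a·(cosh(S/(2a)) − 1) = 69.102925·(cosh(1.215585) − 1) = 57.659607
T_max/T_min = cosh(S/(2a)) = 1.834402

a=69.103 sag=57.660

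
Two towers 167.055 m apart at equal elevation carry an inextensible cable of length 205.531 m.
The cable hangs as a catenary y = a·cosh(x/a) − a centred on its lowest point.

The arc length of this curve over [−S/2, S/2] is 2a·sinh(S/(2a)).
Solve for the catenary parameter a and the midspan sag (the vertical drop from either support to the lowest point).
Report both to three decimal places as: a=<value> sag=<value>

a=73.389 sag=52.891

seed: a₀ = √(S³/(24(L−S))) = √(167.055³/(24·38.476)) = 71.054018
iter 1: u=1.175549  f(a)=+2.748e+00  f'(a)=-1.240e+00  a ← 71.054018 − (+2.748e+00/-1.240e+00) = 73.269464
iter 2: u=1.140004  f(a)=+1.337e-01  f'(a)=-1.122e+00  a ← 73.269464 − (+1.337e-01/-1.122e+00) = 73.388649
iter 3: u=1.138153  f(a)=+3.528e-04  f'(a)=-1.116e+00  a ← 73.388649 − (+3.528e-04/-1.116e+00) = 73.388965
iter 4: u=1.138148  f(a)=+2.469e-09  f'(a)=-1.116e+00  a ← 73.388965 − (+2.469e-09/-1.116e+00) = 73.388965
iter 5: u=1.138148  f(a)=+0.000e+00  f'(a)=-1.116e+00  a ← 73.388965 − (+0.000e+00/-1.116e+00) = 73.388965
converged: |Δa| < 1e-12 after 5 iterations
sag = a·(cosh(S/(2a)) − 1) = 73.388965·(cosh(1.138148) − 1) = 52.891232
T_max/T_min = cosh(S/(2a)) = 1.720697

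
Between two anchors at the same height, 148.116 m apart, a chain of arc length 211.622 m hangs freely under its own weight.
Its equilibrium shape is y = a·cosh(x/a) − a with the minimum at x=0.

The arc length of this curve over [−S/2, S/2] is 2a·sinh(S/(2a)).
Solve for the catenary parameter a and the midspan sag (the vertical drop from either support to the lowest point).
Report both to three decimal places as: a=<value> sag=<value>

a=48.891 sag=67.669

seed: a₀ = √(S³/(24(L−S))) = √(148.116³/(24·63.506)) = 46.173199
iter 1: u=1.603917  f(a)=+8.687e+00  f'(a)=-3.527e+00  a ← 46.173199 − (+8.687e+00/-3.527e+00) = 48.636531
iter 2: u=1.522683  f(a)=+7.436e-01  f'(a)=-2.947e+00  a ← 48.636531 − (+7.436e-01/-2.947e+00) = 48.888910
iter 3: u=1.514822  f(a)=+6.576e-03  f'(a)=-2.895e+00  a ← 48.888910 − (+6.576e-03/-2.895e+00) = 48.891181
iter 4: u=1.514752  f(a)=+5.243e-07  f'(a)=-2.894e+00  a ← 48.891181 − (+5.243e-07/-2.894e+00) = 48.891182
iter 5: u=1.514752  f(a)=-2.842e-14  f'(a)=-2.894e+00  a ← 48.891182 − (-2.842e-14/-2.894e+00) = 48.891182
converged: |Δa| < 1e-12 after 5 iterations
sag = a·(cosh(S/(2a)) − 1) = 48.891182·(cosh(1.514752) − 1) = 67.669169
T_max/T_min = cosh(S/(2a)) = 2.384077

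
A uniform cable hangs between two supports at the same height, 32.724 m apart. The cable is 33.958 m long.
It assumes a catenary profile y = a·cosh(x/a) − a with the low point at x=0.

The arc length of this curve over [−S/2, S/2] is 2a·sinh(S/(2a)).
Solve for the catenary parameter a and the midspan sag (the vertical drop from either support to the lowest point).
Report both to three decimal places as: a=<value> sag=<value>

seed: a₀ = √(S³/(24(L−S))) = √(32.724³/(24·1.234)) = 34.398252
iter 1: u=0.475664  f(a)=+1.404e-02  f'(a)=-7.338e-02  a ← 34.398252 − (+1.404e-02/-7.338e-02) = 34.589511
iter 2: u=0.473034  f(a)=+1.179e-04  f'(a)=-7.216e-02  a ← 34.589511 − (+1.179e-04/-7.216e-02) = 34.591146
iter 3: u=0.473011  f(a)=+8.481e-09  f'(a)=-7.215e-02  a ← 34.591146 − (+8.481e-09/-7.215e-02) = 34.591146
iter 4: u=0.473011  f(a)=+0.000e+00  f'(a)=-7.215e-02  a ← 34.591146 − (+0.000e+00/-7.215e-02) = 34.591146
converged: |Δa| < 1e-12 after 4 iterations
sag = a·(cosh(S/(2a)) − 1) = 34.591146·(cosh(0.473011) − 1) = 3.942396
T_max/T_min = cosh(S/(2a)) = 1.113971

a=34.591 sag=3.942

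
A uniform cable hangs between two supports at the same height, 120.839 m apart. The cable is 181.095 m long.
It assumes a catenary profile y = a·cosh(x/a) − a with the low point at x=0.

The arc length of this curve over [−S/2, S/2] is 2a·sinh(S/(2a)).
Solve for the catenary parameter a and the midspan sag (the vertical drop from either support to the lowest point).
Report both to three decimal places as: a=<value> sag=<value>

seed: a₀ = √(S³/(24(L−S))) = √(120.839³/(24·60.256)) = 34.930509
iter 1: u=1.729706  f(a)=+9.683e+00  f'(a)=-4.599e+00  a ← 34.930509 − (+9.683e+00/-4.599e+00) = 37.036123
iter 2: u=1.631367  f(a)=+9.447e-01  f'(a)=-3.742e+00  a ← 37.036123 − (+9.447e-01/-3.742e+00) = 37.288604
iter 3: u=1.620321  f(a)=+1.114e-02  f'(a)=-3.654e+00  a ← 37.288604 − (+1.114e-02/-3.654e+00) = 37.291652
iter 4: u=1.620188  f(a)=+1.588e-06  f'(a)=-3.653e+00  a ← 37.291652 − (+1.588e-06/-3.653e+00) = 37.291652
iter 5: u=1.620188  f(a)=+2.842e-14  f'(a)=-3.653e+00  a ← 37.291652 − (+2.842e-14/-3.653e+00) = 37.291652
converged: |Δa| < 1e-12 after 5 iterations
sag = a·(cosh(S/(2a)) − 1) = 37.291652·(cosh(1.620188) − 1) = 60.634427
T_max/T_min = cosh(S/(2a)) = 2.625952

a=37.292 sag=60.634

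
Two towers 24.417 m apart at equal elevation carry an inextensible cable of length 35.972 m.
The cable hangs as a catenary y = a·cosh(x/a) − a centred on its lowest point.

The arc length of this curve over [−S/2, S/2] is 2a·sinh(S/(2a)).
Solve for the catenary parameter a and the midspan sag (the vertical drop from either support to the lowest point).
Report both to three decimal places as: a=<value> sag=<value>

seed: a₀ = √(S³/(24(L−S))) = √(24.417³/(24·11.555)) = 7.245158
iter 1: u=1.685056  f(a)=+1.756e+00  f'(a)=-4.192e+00  a ← 7.245158 − (+1.756e+00/-4.192e+00) = 7.663995
iter 2: u=1.592968  f(a)=+1.638e-01  f'(a)=-3.444e+00  a ← 7.663995 − (+1.638e-01/-3.444e+00) = 7.711553
iter 3: u=1.583144  f(a)=+1.748e-03  f'(a)=-3.370e+00  a ← 7.711553 − (+1.748e-03/-3.370e+00) = 7.712071
iter 4: u=1.583038  f(a)=+2.040e-07  f'(a)=-3.370e+00  a ← 7.712071 − (+2.040e-07/-3.370e+00) = 7.712071
iter 5: u=1.583038  f(a)=+7.105e-15  f'(a)=-3.370e+00  a ← 7.712071 − (+7.105e-15/-3.370e+00) = 7.712071
converged: |Δa| < 1e-12 after 5 iterations
sag = a·(cosh(S/(2a)) − 1) = 7.712071·(cosh(1.583038) − 1) = 11.857605
T_max/T_min = cosh(S/(2a)) = 2.537538

a=7.712 sag=11.858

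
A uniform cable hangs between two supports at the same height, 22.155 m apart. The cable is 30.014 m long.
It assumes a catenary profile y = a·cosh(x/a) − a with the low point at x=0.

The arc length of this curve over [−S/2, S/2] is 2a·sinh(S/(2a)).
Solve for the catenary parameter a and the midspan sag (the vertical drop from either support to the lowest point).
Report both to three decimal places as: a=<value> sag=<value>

a=7.968 sag=9.023

seed: a₀ = √(S³/(24(L−S))) = √(22.155³/(24·7.859)) = 7.593087
iter 1: u=1.458893  f(a)=+8.800e-01  f'(a)=-2.545e+00  a ← 7.593087 − (+8.800e-01/-2.545e+00) = 7.938800
iter 2: u=1.395362  f(a)=+6.367e-02  f'(a)=-2.189e+00  a ← 7.938800 − (+6.367e-02/-2.189e+00) = 7.967883
iter 3: u=1.390269  f(a)=+3.908e-04  f'(a)=-2.162e+00  a ← 7.967883 − (+3.908e-04/-2.162e+00) = 7.968063
iter 4: u=1.390237  f(a)=+1.492e-08  f'(a)=-2.162e+00  a ← 7.968063 − (+1.492e-08/-2.162e+00) = 7.968063
iter 5: u=1.390237  f(a)=-7.105e-15  f'(a)=-2.162e+00  a ← 7.968063 − (-7.105e-15/-2.162e+00) = 7.968063
converged: |Δa| < 1e-12 after 5 iterations
sag = a·(cosh(S/(2a)) − 1) = 7.968063·(cosh(1.390237) − 1) = 9.023113
T_max/T_min = cosh(S/(2a)) = 2.132410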